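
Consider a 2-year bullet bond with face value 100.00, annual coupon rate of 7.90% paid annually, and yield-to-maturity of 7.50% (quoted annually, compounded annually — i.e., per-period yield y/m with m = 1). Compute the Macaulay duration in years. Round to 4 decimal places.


Answer: Macaulay duration = 1.9270 years

Derivation:
Coupon per period c = face * coupon_rate / m = 7.900000
Periods per year m = 1; per-period yield y/m = 0.075000
Number of cashflows N = 2
Cashflows (t years, CF_t, discount factor 1/(1+y/m)^(m*t), PV):
  t = 1.0000: CF_t = 7.900000, DF = 0.930233, PV = 7.348837
  t = 2.0000: CF_t = 107.900000, DF = 0.865333, PV = 93.369389
Price P = sum_t PV_t = 100.718226
Macaulay numerator sum_t t * PV_t:
  t * PV_t at t = 1.0000: 7.348837
  t * PV_t at t = 2.0000: 186.738778
Macaulay duration D = (sum_t t * PV_t) / P = 194.087615 / 100.718226 = 1.927036


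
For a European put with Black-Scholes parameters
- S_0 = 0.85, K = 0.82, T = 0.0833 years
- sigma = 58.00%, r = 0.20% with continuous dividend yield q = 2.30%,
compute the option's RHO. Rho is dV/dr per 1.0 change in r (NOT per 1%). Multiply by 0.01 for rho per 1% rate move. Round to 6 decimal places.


Answer: Rho = -0.030872

Derivation:
d1 = 0.2878991611; d2 = 0.1205010727
phi(d1) = 0.3827468415; exp(-qT) = 0.9980859342; exp(-rT) = 0.9998334139
N(-d2) = 0.4520431150
Rho = -K*T*exp(-rT)*N(-d2) = -0.8200 * 0.0833 * 0.9998334139 * 0.4520431150 = -0.030872


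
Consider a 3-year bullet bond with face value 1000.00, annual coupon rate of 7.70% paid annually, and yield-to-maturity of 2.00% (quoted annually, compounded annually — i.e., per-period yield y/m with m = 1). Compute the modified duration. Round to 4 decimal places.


Coupon per period c = face * coupon_rate / m = 77.000000
Periods per year m = 1; per-period yield y/m = 0.020000
Number of cashflows N = 3
Cashflows (t years, CF_t, discount factor 1/(1+y/m)^(m*t), PV):
  t = 1.0000: CF_t = 77.000000, DF = 0.980392, PV = 75.490196
  t = 2.0000: CF_t = 77.000000, DF = 0.961169, PV = 74.009996
  t = 3.0000: CF_t = 1077.000000, DF = 0.942322, PV = 1014.881154
Price P = sum_t PV_t = 1164.381347
First compute Macaulay numerator sum_t t * PV_t:
  t * PV_t at t = 1.0000: 75.490196
  t * PV_t at t = 2.0000: 148.019992
  t * PV_t at t = 3.0000: 3044.643463
Macaulay duration D = 3268.153651 / 1164.381347 = 2.806773
Modified duration = D / (1 + y/m) = 2.806773 / (1 + 0.020000) = 2.751738

Answer: Modified duration = 2.7517


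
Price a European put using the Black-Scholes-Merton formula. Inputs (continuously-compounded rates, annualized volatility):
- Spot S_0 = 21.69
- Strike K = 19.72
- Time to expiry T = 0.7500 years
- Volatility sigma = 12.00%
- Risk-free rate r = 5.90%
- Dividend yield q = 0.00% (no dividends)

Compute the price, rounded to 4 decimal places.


Answer: Price = 0.0874

Derivation:
d1 = (ln(S/K) + (r - q + 0.5*sigma^2) * T) / (sigma * sqrt(T)) = 1.39399275
d2 = d1 - sigma * sqrt(T) = 1.29006970
exp(-rT) = 0.95671475; exp(-qT) = 1.00000000
P = K * exp(-rT) * N(-d2) - S_0 * exp(-qT) * N(-d1)
N(-d1) = 0.08165990; N(-d2) = 0.09851323
P = 19.7200 * 0.95671475 * 0.09851323 - 21.6900 * 1.00000000 * 0.08165990 = 0.0874


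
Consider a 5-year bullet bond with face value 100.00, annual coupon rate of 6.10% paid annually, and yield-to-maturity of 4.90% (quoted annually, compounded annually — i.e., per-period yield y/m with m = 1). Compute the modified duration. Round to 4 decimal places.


Answer: Modified duration = 4.2636

Derivation:
Coupon per period c = face * coupon_rate / m = 6.100000
Periods per year m = 1; per-period yield y/m = 0.049000
Number of cashflows N = 5
Cashflows (t years, CF_t, discount factor 1/(1+y/m)^(m*t), PV):
  t = 1.0000: CF_t = 6.100000, DF = 0.953289, PV = 5.815062
  t = 2.0000: CF_t = 6.100000, DF = 0.908760, PV = 5.543434
  t = 3.0000: CF_t = 6.100000, DF = 0.866310, PV = 5.284494
  t = 4.0000: CF_t = 6.100000, DF = 0.825844, PV = 5.037649
  t = 5.0000: CF_t = 106.100000, DF = 0.787268, PV = 83.529127
Price P = sum_t PV_t = 105.209765
First compute Macaulay numerator sum_t t * PV_t:
  t * PV_t at t = 1.0000: 5.815062
  t * PV_t at t = 2.0000: 11.086867
  t * PV_t at t = 3.0000: 15.853481
  t * PV_t at t = 4.0000: 20.150595
  t * PV_t at t = 5.0000: 417.645635
Macaulay duration D = 470.551640 / 105.209765 = 4.472509
Modified duration = D / (1 + y/m) = 4.472509 / (1 + 0.049000) = 4.263593


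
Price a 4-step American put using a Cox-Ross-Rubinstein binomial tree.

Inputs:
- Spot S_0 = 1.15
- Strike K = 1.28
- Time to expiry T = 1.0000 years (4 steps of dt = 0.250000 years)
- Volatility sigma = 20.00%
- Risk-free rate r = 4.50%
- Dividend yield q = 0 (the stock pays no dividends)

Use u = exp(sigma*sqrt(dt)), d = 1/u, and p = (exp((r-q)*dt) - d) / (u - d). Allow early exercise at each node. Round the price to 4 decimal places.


Answer: Price = V(0,0) = 0.1533

Derivation:
dt = T/N = 0.250000
u = exp(sigma*sqrt(dt)) = 1.105171; d = 1/u = 0.904837
p = (exp((r-q)*dt) - d) / (u - d) = 0.531494
Discount per step: exp(-r*dt) = 0.988813
Stock lattice S(k, i) with i counting down-moves:
  k=0: S(0,0) = 1.1500
  k=1: S(1,0) = 1.2709; S(1,1) = 1.0406
  k=2: S(2,0) = 1.4046; S(2,1) = 1.1500; S(2,2) = 0.9415
  k=3: S(3,0) = 1.5523; S(3,1) = 1.2709; S(3,2) = 1.0406; S(3,3) = 0.8519
  k=4: S(4,0) = 1.7156; S(4,1) = 1.4046; S(4,2) = 1.1500; S(4,3) = 0.9415; S(4,4) = 0.7709
Terminal payoffs V(N, i) = max(K - S_T, 0):
  V(4,0) = 0.000000; V(4,1) = 0.000000; V(4,2) = 0.130000; V(4,3) = 0.338460; V(4,4) = 0.509132
Backward induction: V(k, i) = exp(-r*dt) * [p * V(k+1, i) + (1-p) * V(k+1, i+1)]; then take max(V_cont, immediate exercise) for American.
  V(3,0) = exp(-r*dt) * [p*0.000000 + (1-p)*0.000000] = 0.000000; exercise = 0.000000; V(3,0) = max -> 0.000000
  V(3,1) = exp(-r*dt) * [p*0.000000 + (1-p)*0.130000] = 0.060224; exercise = 0.009053; V(3,1) = max -> 0.060224
  V(3,2) = exp(-r*dt) * [p*0.130000 + (1-p)*0.338460] = 0.225118; exercise = 0.239437; V(3,2) = max -> 0.239437
  V(3,3) = exp(-r*dt) * [p*0.338460 + (1-p)*0.509132] = 0.413740; exercise = 0.428059; V(3,3) = max -> 0.428059
  V(2,0) = exp(-r*dt) * [p*0.000000 + (1-p)*0.060224] = 0.027900; exercise = 0.000000; V(2,0) = max -> 0.027900
  V(2,1) = exp(-r*dt) * [p*0.060224 + (1-p)*0.239437] = 0.142574; exercise = 0.130000; V(2,1) = max -> 0.142574
  V(2,2) = exp(-r*dt) * [p*0.239437 + (1-p)*0.428059] = 0.324140; exercise = 0.338460; V(2,2) = max -> 0.338460
  V(1,0) = exp(-r*dt) * [p*0.027900 + (1-p)*0.142574] = 0.080712; exercise = 0.009053; V(1,0) = max -> 0.080712
  V(1,1) = exp(-r*dt) * [p*0.142574 + (1-p)*0.338460] = 0.231726; exercise = 0.239437; V(1,1) = max -> 0.239437
  V(0,0) = exp(-r*dt) * [p*0.080712 + (1-p)*0.239437] = 0.153341; exercise = 0.130000; V(0,0) = max -> 0.153341


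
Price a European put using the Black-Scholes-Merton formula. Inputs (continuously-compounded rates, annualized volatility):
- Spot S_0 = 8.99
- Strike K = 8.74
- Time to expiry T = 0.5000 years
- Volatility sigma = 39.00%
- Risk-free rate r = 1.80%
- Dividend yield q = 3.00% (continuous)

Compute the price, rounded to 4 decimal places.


d1 = (ln(S/K) + (r - q + 0.5*sigma^2) * T) / (sigma * sqrt(T)) = 0.21839685
d2 = d1 - sigma * sqrt(T) = -0.05737479
exp(-rT) = 0.99104038; exp(-qT) = 0.98511194
P = K * exp(-rT) * N(-d2) - S_0 * exp(-qT) * N(-d1)
N(-d1) = 0.41355996; N(-d2) = 0.52287668
P = 8.7400 * 0.99104038 * 0.52287668 - 8.9900 * 0.98511194 * 0.41355996 = 0.8664

Answer: Price = 0.8664


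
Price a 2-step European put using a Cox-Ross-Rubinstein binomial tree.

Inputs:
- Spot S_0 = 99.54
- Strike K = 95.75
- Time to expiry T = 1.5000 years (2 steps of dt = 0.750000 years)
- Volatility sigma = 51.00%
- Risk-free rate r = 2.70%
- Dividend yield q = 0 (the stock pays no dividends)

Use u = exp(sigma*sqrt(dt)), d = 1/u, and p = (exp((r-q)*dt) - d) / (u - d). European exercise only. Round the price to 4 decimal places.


dt = T/N = 0.750000
u = exp(sigma*sqrt(dt)) = 1.555307; d = 1/u = 0.642960
p = (exp((r-q)*dt) - d) / (u - d) = 0.413764
Discount per step: exp(-r*dt) = 0.979954
Stock lattice S(k, i) with i counting down-moves:
  k=0: S(0,0) = 99.5400
  k=1: S(1,0) = 154.8153; S(1,1) = 64.0002
  k=2: S(2,0) = 240.7853; S(2,1) = 99.5400; S(2,2) = 41.1496
Terminal payoffs V(N, i) = max(K - S_T, 0):
  V(2,0) = 0.000000; V(2,1) = 0.000000; V(2,2) = 54.600422
Backward induction: V(k, i) = exp(-r*dt) * [p * V(k+1, i) + (1-p) * V(k+1, i+1)].
  V(1,0) = exp(-r*dt) * [p*0.000000 + (1-p)*0.000000] = 0.000000
  V(1,1) = exp(-r*dt) * [p*0.000000 + (1-p)*54.600422] = 31.367066
  V(0,0) = exp(-r*dt) * [p*0.000000 + (1-p)*31.367066] = 18.019876

Answer: Price = V(0,0) = 18.0199


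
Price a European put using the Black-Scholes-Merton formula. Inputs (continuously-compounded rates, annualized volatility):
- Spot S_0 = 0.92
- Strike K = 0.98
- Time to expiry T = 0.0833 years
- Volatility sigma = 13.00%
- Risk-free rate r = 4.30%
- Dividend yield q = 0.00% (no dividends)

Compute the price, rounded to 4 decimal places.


Answer: Price = 0.0573

Derivation:
d1 = (ln(S/K) + (r - q + 0.5*sigma^2) * T) / (sigma * sqrt(T)) = -1.56963504
d2 = d1 - sigma * sqrt(T) = -1.60715530
exp(-rT) = 0.99642451; exp(-qT) = 1.00000000
P = K * exp(-rT) * N(-d2) - S_0 * exp(-qT) * N(-d1)
N(-d1) = 0.94174998; N(-d2) = 0.94598985
P = 0.9800 * 0.99642451 * 0.94598985 - 0.9200 * 1.00000000 * 0.94174998 = 0.0573


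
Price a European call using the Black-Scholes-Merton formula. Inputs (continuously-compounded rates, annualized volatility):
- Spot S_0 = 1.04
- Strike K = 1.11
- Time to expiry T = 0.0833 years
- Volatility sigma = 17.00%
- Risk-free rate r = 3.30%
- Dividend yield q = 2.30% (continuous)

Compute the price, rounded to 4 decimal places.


d1 = (ln(S/K) + (r - q + 0.5*sigma^2) * T) / (sigma * sqrt(T)) = -1.28610359
d2 = d1 - sigma * sqrt(T) = -1.33516854
exp(-rT) = 0.99725487; exp(-qT) = 0.99808593
C = S_0 * exp(-qT) * N(d1) - K * exp(-rT) * N(d2)
N(d1) = 0.09920346; N(d2) = 0.09091059
C = 1.0400 * 0.99808593 * 0.09920346 - 1.1100 * 0.99725487 * 0.09091059 = 0.0023

Answer: Price = 0.0023


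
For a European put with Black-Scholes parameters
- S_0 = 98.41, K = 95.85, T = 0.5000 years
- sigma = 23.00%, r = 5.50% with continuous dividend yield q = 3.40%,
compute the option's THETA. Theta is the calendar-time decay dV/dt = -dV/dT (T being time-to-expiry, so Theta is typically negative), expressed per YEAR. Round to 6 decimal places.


d1 = 0.3079478035; d2 = 0.1453132438
phi(d1) = 0.3804675233; exp(-qT) = 0.9831436846; exp(-rT) = 0.9728746826
Theta = -S*exp(-qT)*phi(d1)*sigma/(2*sqrt(T)) + r*K*exp(-rT)*N(-d2) - q*S*exp(-qT)*N(-d1)
N(-d1) = 0.3790610251; N(-d2) = 0.4422317793; sqrt(T) = 0.7071067812
Term 1 = -98.4100 * 0.9831436846 * 0.3804675233 * 0.2300 / (2 * 0.7071067812) = -5.9866884120
Term 2 = 0.0550 * 95.8500 * 0.9728746826 * 0.4422317793 = 2.2680971703
Term 3 = -0.0340 * 98.4100 * 0.9831436846 * 0.3790610251 = -1.2469363211
Theta = -5.9866884120 + (2.2680971703) + (-1.2469363211) = -4.965528

Answer: Theta = -4.965528


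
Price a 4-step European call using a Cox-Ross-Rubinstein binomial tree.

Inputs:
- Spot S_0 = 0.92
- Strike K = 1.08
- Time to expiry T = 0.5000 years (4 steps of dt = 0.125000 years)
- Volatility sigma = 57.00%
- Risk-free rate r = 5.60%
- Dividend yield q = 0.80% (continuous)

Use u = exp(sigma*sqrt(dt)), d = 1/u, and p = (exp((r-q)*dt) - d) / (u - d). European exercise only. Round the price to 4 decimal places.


dt = T/N = 0.125000
u = exp(sigma*sqrt(dt)) = 1.223267; d = 1/u = 0.817483
p = (exp((r-q)*dt) - d) / (u - d) = 0.464619
Discount per step: exp(-r*dt) = 0.993024
Stock lattice S(k, i) with i counting down-moves:
  k=0: S(0,0) = 0.9200
  k=1: S(1,0) = 1.1254; S(1,1) = 0.7521
  k=2: S(2,0) = 1.3767; S(2,1) = 0.9200; S(2,2) = 0.6148
  k=3: S(3,0) = 1.6840; S(3,1) = 1.1254; S(3,2) = 0.7521; S(3,3) = 0.5026
  k=4: S(4,0) = 2.0600; S(4,1) = 1.3767; S(4,2) = 0.9200; S(4,3) = 0.6148; S(4,4) = 0.4109
Terminal payoffs V(N, i) = max(S_T - K, 0):
  V(4,0) = 0.980029; V(4,1) = 0.296672; V(4,2) = 0.000000; V(4,3) = 0.000000; V(4,4) = 0.000000
Backward induction: V(k, i) = exp(-r*dt) * [p * V(k+1, i) + (1-p) * V(k+1, i+1)].
  V(3,0) = exp(-r*dt) * [p*0.980029 + (1-p)*0.296672] = 0.609889
  V(3,1) = exp(-r*dt) * [p*0.296672 + (1-p)*0.000000] = 0.136878
  V(3,2) = exp(-r*dt) * [p*0.000000 + (1-p)*0.000000] = 0.000000
  V(3,3) = exp(-r*dt) * [p*0.000000 + (1-p)*0.000000] = 0.000000
  V(2,0) = exp(-r*dt) * [p*0.609889 + (1-p)*0.136878] = 0.354160
  V(2,1) = exp(-r*dt) * [p*0.136878 + (1-p)*0.000000] = 0.063153
  V(2,2) = exp(-r*dt) * [p*0.000000 + (1-p)*0.000000] = 0.000000
  V(1,0) = exp(-r*dt) * [p*0.354160 + (1-p)*0.063153] = 0.196977
  V(1,1) = exp(-r*dt) * [p*0.063153 + (1-p)*0.000000] = 0.029137
  V(0,0) = exp(-r*dt) * [p*0.196977 + (1-p)*0.029137] = 0.106371

Answer: Price = V(0,0) = 0.1064


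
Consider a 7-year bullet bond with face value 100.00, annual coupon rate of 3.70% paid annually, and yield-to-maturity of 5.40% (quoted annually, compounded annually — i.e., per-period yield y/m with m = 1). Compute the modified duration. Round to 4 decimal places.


Coupon per period c = face * coupon_rate / m = 3.700000
Periods per year m = 1; per-period yield y/m = 0.054000
Number of cashflows N = 7
Cashflows (t years, CF_t, discount factor 1/(1+y/m)^(m*t), PV):
  t = 1.0000: CF_t = 3.700000, DF = 0.948767, PV = 3.510436
  t = 2.0000: CF_t = 3.700000, DF = 0.900158, PV = 3.330585
  t = 3.0000: CF_t = 3.700000, DF = 0.854040, PV = 3.159948
  t = 4.0000: CF_t = 3.700000, DF = 0.810285, PV = 2.998053
  t = 5.0000: CF_t = 3.700000, DF = 0.768771, PV = 2.844452
  t = 6.0000: CF_t = 3.700000, DF = 0.729384, PV = 2.698721
  t = 7.0000: CF_t = 103.700000, DF = 0.692015, PV = 71.761991
Price P = sum_t PV_t = 90.304187
First compute Macaulay numerator sum_t t * PV_t:
  t * PV_t at t = 1.0000: 3.510436
  t * PV_t at t = 2.0000: 6.661170
  t * PV_t at t = 3.0000: 9.479843
  t * PV_t at t = 4.0000: 11.992211
  t * PV_t at t = 5.0000: 14.222262
  t * PV_t at t = 6.0000: 16.192329
  t * PV_t at t = 7.0000: 502.333938
Macaulay duration D = 564.392189 / 90.304187 = 6.249901
Modified duration = D / (1 + y/m) = 6.249901 / (1 + 0.054000) = 5.929697

Answer: Modified duration = 5.9297


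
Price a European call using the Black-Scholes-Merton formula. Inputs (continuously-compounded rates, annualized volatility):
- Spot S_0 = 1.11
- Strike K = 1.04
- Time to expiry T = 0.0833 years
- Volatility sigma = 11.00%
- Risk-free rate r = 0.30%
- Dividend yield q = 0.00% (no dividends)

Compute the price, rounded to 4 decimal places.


Answer: Price = 0.0705

Derivation:
d1 = (ln(S/K) + (r - q + 0.5*sigma^2) * T) / (sigma * sqrt(T)) = 2.07551175
d2 = d1 - sigma * sqrt(T) = 2.04376384
exp(-rT) = 0.99975013; exp(-qT) = 1.00000000
C = S_0 * exp(-qT) * N(d1) - K * exp(-rT) * N(d2)
N(d1) = 0.98103043; N(d2) = 0.97951156
C = 1.1100 * 1.00000000 * 0.98103043 - 1.0400 * 0.99975013 * 0.97951156 = 0.0705


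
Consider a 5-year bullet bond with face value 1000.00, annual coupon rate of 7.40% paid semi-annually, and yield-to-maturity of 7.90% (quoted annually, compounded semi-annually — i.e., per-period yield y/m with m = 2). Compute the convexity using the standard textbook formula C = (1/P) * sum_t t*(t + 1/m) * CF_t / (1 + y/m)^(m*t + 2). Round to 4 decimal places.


Answer: Convexity = 20.4915

Derivation:
Coupon per period c = face * coupon_rate / m = 37.000000
Periods per year m = 2; per-period yield y/m = 0.039500
Number of cashflows N = 10
Cashflows (t years, CF_t, discount factor 1/(1+y/m)^(m*t), PV):
  t = 0.5000: CF_t = 37.000000, DF = 0.962001, PV = 35.594036
  t = 1.0000: CF_t = 37.000000, DF = 0.925446, PV = 34.241496
  t = 1.5000: CF_t = 37.000000, DF = 0.890280, PV = 32.940353
  t = 2.0000: CF_t = 37.000000, DF = 0.856450, PV = 31.688651
  t = 2.5000: CF_t = 37.000000, DF = 0.823906, PV = 30.484513
  t = 3.0000: CF_t = 37.000000, DF = 0.792598, PV = 29.326130
  t = 3.5000: CF_t = 37.000000, DF = 0.762480, PV = 28.211766
  t = 4.0000: CF_t = 37.000000, DF = 0.733507, PV = 27.139746
  t = 4.5000: CF_t = 37.000000, DF = 0.705634, PV = 26.108462
  t = 5.0000: CF_t = 1037.000000, DF = 0.678821, PV = 703.937043
Price P = sum_t PV_t = 979.672195
Convexity numerator sum_t t*(t + 1/m) * CF_t / (1+y/m)^(m*t + 2):
  t = 0.5000: term = 16.470176
  t = 1.0000: term = 47.532976
  t = 1.5000: term = 91.453538
  t = 2.0000: term = 146.630652
  t = 2.5000: term = 211.588243
  t = 3.0000: term = 284.967330
  t = 3.5000: term = 365.518461
  t = 4.0000: term = 452.094572
  t = 4.5000: term = 543.644266
  t = 5.0000: term = 17915.029441
Convexity = (1/P) * sum = 20074.929656 / 979.672195 = 20.491476


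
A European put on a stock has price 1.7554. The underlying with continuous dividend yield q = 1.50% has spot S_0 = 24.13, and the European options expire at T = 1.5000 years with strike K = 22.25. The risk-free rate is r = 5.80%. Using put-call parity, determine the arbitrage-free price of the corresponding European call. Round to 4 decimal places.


Answer: Call price = 4.9525

Derivation:
Put-call parity: C - P = S_0 * exp(-qT) - K * exp(-rT).
S_0 * exp(-qT) = 24.1300 * 0.97775124 = 23.59313735
K * exp(-rT) = 22.2500 * 0.91667710 = 20.39606538
C = P + S*exp(-qT) - K*exp(-rT)
C = 1.7554 + 23.59313735 - 20.39606538 = 4.9525


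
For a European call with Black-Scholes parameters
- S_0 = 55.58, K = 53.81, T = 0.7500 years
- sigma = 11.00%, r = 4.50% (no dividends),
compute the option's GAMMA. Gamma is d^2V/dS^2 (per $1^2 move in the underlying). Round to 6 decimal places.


d1 = 0.7416494681; d2 = 0.6463866737
phi(d1) = 0.3030187785; exp(-qT) = 1.0000000000; exp(-rT) = 0.9668131777
Gamma = exp(-qT) * phi(d1) / (S * sigma * sqrt(T)) = 1.0000000000 * 0.3030187785 / (55.5800 * 0.1100 * 0.8660254038) = 0.057231

Answer: Gamma = 0.057231


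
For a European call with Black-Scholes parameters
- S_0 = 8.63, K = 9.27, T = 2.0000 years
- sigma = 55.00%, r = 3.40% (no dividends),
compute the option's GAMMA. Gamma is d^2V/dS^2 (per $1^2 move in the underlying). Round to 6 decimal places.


d1 = 0.3843589803; d2 = -0.3934584790
phi(d1) = 0.3705360841; exp(-qT) = 1.0000000000; exp(-rT) = 0.9342604736
Gamma = exp(-qT) * phi(d1) / (S * sigma * sqrt(T)) = 1.0000000000 * 0.3705360841 / (8.6300 * 0.5500 * 1.4142135624) = 0.055200

Answer: Gamma = 0.055200


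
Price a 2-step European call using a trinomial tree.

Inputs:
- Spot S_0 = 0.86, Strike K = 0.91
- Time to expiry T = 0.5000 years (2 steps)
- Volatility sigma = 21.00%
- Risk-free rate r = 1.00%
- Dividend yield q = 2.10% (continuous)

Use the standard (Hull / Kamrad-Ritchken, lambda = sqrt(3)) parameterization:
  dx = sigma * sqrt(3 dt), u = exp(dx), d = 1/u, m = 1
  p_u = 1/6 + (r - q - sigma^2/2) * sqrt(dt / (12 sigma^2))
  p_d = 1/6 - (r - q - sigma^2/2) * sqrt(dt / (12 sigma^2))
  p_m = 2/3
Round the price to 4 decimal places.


Answer: Price = V(0,0) = 0.0300

Derivation:
dt = T/N = 0.250000; dx = sigma*sqrt(3*dt) = 0.181865
u = exp(dx) = 1.199453; d = 1/u = 0.833714
p_u = 0.143951, p_m = 0.666667, p_d = 0.189383
Discount per step: exp(-r*dt) = 0.997503
Stock lattice S(k, j) with j the centered position index:
  k=0: S(0,+0) = 0.8600
  k=1: S(1,-1) = 0.7170; S(1,+0) = 0.8600; S(1,+1) = 1.0315
  k=2: S(2,-2) = 0.5978; S(2,-1) = 0.7170; S(2,+0) = 0.8600; S(2,+1) = 1.0315; S(2,+2) = 1.2373
Terminal payoffs V(N, j) = max(S_T - K, 0):
  V(2,-2) = 0.000000; V(2,-1) = 0.000000; V(2,+0) = 0.000000; V(2,+1) = 0.121529; V(2,+2) = 0.327271
Backward induction: V(k, j) = exp(-r*dt) * [p_u * V(k+1, j+1) + p_m * V(k+1, j) + p_d * V(k+1, j-1)]
  V(1,-1) = exp(-r*dt) * [p_u*0.000000 + p_m*0.000000 + p_d*0.000000] = 0.000000
  V(1,+0) = exp(-r*dt) * [p_u*0.121529 + p_m*0.000000 + p_d*0.000000] = 0.017451
  V(1,+1) = exp(-r*dt) * [p_u*0.327271 + p_m*0.121529 + p_d*0.000000] = 0.127810
  V(0,+0) = exp(-r*dt) * [p_u*0.127810 + p_m*0.017451 + p_d*0.000000] = 0.029957


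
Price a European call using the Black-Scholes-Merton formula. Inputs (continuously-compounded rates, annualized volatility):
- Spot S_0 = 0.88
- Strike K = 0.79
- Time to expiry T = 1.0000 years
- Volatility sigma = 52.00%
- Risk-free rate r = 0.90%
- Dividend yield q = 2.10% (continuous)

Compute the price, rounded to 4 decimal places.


Answer: Price = 0.2109

Derivation:
d1 = (ln(S/K) + (r - q + 0.5*sigma^2) * T) / (sigma * sqrt(T)) = 0.44440185
d2 = d1 - sigma * sqrt(T) = -0.07559815
exp(-rT) = 0.99104038; exp(-qT) = 0.97921896
C = S_0 * exp(-qT) * N(d1) - K * exp(-rT) * N(d2)
N(d1) = 0.67162396; N(d2) = 0.46986940
C = 0.8800 * 0.97921896 * 0.67162396 - 0.7900 * 0.99104038 * 0.46986940 = 0.2109


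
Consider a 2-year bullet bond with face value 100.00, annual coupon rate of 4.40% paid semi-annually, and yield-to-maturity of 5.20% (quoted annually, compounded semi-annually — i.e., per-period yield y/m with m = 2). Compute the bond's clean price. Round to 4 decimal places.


Coupon per period c = face * coupon_rate / m = 2.200000
Periods per year m = 2; per-period yield y/m = 0.026000
Number of cashflows N = 4
Cashflows (t years, CF_t, discount factor 1/(1+y/m)^(m*t), PV):
  t = 0.5000: CF_t = 2.200000, DF = 0.974659, PV = 2.144250
  t = 1.0000: CF_t = 2.200000, DF = 0.949960, PV = 2.089912
  t = 1.5000: CF_t = 2.200000, DF = 0.925887, PV = 2.036951
  t = 2.0000: CF_t = 102.200000, DF = 0.902424, PV = 92.227716
Price P = sum_t PV_t = 98.498828

Answer: Price = 98.4988


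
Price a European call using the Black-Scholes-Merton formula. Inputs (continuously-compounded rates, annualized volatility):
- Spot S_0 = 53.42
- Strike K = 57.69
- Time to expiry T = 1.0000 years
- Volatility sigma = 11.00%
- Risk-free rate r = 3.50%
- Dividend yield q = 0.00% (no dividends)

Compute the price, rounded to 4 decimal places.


Answer: Price = 1.4217

Derivation:
d1 = (ln(S/K) + (r - q + 0.5*sigma^2) * T) / (sigma * sqrt(T)) = -0.32589673
d2 = d1 - sigma * sqrt(T) = -0.43589673
exp(-rT) = 0.96560542; exp(-qT) = 1.00000000
C = S_0 * exp(-qT) * N(d1) - K * exp(-rT) * N(d2)
N(d1) = 0.37225124; N(d2) = 0.33145583
C = 53.4200 * 1.00000000 * 0.37225124 - 57.6900 * 0.96560542 * 0.33145583 = 1.4217


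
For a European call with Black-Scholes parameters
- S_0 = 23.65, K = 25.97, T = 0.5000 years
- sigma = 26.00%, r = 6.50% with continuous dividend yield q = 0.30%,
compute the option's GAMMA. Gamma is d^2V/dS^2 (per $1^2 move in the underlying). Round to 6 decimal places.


Answer: Gamma = 0.088831

Derivation:
d1 = -0.2484605195; d2 = -0.4323082826
phi(d1) = 0.3868165041; exp(-qT) = 0.9985011244; exp(-rT) = 0.9680224498
Gamma = exp(-qT) * phi(d1) / (S * sigma * sqrt(T)) = 0.9985011244 * 0.3868165041 / (23.6500 * 0.2600 * 0.7071067812) = 0.088831


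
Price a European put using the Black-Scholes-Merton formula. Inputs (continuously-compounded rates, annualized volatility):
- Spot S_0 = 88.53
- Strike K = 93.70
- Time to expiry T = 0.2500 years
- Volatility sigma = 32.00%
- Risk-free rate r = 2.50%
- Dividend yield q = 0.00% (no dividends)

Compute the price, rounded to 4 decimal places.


Answer: Price = 8.3697

Derivation:
d1 = (ln(S/K) + (r - q + 0.5*sigma^2) * T) / (sigma * sqrt(T)) = -0.23566695
d2 = d1 - sigma * sqrt(T) = -0.39566695
exp(-rT) = 0.99376949; exp(-qT) = 1.00000000
P = K * exp(-rT) * N(-d2) - S_0 * exp(-qT) * N(-d1)
N(-d1) = 0.59315444; N(-d2) = 0.65382463
P = 93.7000 * 0.99376949 * 0.65382463 - 88.5300 * 1.00000000 * 0.59315444 = 8.3697


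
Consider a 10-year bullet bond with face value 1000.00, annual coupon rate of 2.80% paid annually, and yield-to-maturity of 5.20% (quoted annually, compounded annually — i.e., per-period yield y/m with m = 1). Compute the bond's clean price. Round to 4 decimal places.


Answer: Price = 816.4652

Derivation:
Coupon per period c = face * coupon_rate / m = 28.000000
Periods per year m = 1; per-period yield y/m = 0.052000
Number of cashflows N = 10
Cashflows (t years, CF_t, discount factor 1/(1+y/m)^(m*t), PV):
  t = 1.0000: CF_t = 28.000000, DF = 0.950570, PV = 26.615970
  t = 2.0000: CF_t = 28.000000, DF = 0.903584, PV = 25.300351
  t = 3.0000: CF_t = 28.000000, DF = 0.858920, PV = 24.049764
  t = 4.0000: CF_t = 28.000000, DF = 0.816464, PV = 22.860992
  t = 5.0000: CF_t = 28.000000, DF = 0.776106, PV = 21.730981
  t = 6.0000: CF_t = 28.000000, DF = 0.737744, PV = 20.656826
  t = 7.0000: CF_t = 28.000000, DF = 0.701277, PV = 19.635766
  t = 8.0000: CF_t = 28.000000, DF = 0.666613, PV = 18.665177
  t = 9.0000: CF_t = 28.000000, DF = 0.633663, PV = 17.742564
  t = 10.0000: CF_t = 1028.000000, DF = 0.602341, PV = 619.206799
Price P = sum_t PV_t = 816.465190


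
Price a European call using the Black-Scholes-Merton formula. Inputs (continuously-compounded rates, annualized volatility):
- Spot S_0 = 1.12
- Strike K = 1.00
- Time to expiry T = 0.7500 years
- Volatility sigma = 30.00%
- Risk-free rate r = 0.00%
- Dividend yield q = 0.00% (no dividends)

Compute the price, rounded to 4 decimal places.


Answer: Price = 0.1797

Derivation:
d1 = (ln(S/K) + (r - q + 0.5*sigma^2) * T) / (sigma * sqrt(T)) = 0.56610612
d2 = d1 - sigma * sqrt(T) = 0.30629850
exp(-rT) = 1.00000000; exp(-qT) = 1.00000000
C = S_0 * exp(-qT) * N(d1) - K * exp(-rT) * N(d2)
N(d1) = 0.71433918; N(d2) = 0.62031131
C = 1.1200 * 1.00000000 * 0.71433918 - 1.0000 * 1.00000000 * 0.62031131 = 0.1797


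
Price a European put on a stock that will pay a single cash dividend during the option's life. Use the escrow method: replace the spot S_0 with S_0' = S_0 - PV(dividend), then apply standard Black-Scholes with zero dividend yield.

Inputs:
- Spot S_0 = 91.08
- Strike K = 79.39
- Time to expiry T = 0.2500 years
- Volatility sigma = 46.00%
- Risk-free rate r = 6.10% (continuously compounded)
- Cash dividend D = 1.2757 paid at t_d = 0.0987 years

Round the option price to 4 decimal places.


Answer: Price = 3.2258

Derivation:
PV(D) = D * exp(-r * t_d) = 1.2757 * 0.99399739 = 1.26804247
S_0' = S_0 - PV(D) = 91.0800 - 1.26804247 = 89.81195753
d1 = (ln(S_0'/K) + (r + sigma^2/2)*T) / (sigma*sqrt(T)) = 0.71759004
d2 = d1 - sigma*sqrt(T) = 0.48759004
exp(-rT) = 0.98486569
N(-d1) = 0.23650505; N(-d2) = 0.31292013
P = K * exp(-rT) * N(-d2) - S_0' * N(-d1) = 79.3900 * 0.98486569 * 0.31292013 - 89.81195753 * 0.23650505 = 3.2258


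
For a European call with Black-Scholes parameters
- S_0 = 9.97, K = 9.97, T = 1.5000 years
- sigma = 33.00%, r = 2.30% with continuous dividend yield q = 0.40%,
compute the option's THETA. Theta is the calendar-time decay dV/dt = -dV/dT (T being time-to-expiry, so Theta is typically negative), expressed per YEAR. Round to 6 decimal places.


d1 = 0.2725985176; d2 = -0.1315672900
phi(d1) = 0.3843915790; exp(-qT) = 0.9940179641; exp(-rT) = 0.9660883397
Theta = -S*exp(-qT)*phi(d1)*sigma/(2*sqrt(T)) - r*K*exp(-rT)*N(d2) + q*S*exp(-qT)*N(d1)
N(d1) = 0.6074190742; N(d2) = 0.4476632797; sqrt(T) = 1.2247448714
Term 1 = -9.9700 * 0.9940179641 * 0.3843915790 * 0.3300 / (2 * 1.2247448714) = -0.5132176349
Term 2 = -0.0230 * 9.9700 * 0.9660883397 * 0.4476632797 = -0.0991725104
Term 3 = 0.0040 * 9.9700 * 0.9940179641 * 0.6074190742 = 0.0240789646
Theta = -0.5132176349 + (-0.0991725104) + (0.0240789646) = -0.588311

Answer: Theta = -0.588311


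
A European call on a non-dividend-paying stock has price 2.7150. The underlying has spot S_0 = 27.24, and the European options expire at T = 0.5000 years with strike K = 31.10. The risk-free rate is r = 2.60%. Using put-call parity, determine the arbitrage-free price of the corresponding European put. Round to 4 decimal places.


Answer: Put price = 6.1733

Derivation:
Put-call parity: C - P = S_0 * exp(-qT) - K * exp(-rT).
S_0 * exp(-qT) = 27.2400 * 1.00000000 = 27.24000000
K * exp(-rT) = 31.1000 * 0.98708414 = 30.69831660
P = C - S*exp(-qT) + K*exp(-rT)
P = 2.7150 - 27.24000000 + 30.69831660 = 6.1733


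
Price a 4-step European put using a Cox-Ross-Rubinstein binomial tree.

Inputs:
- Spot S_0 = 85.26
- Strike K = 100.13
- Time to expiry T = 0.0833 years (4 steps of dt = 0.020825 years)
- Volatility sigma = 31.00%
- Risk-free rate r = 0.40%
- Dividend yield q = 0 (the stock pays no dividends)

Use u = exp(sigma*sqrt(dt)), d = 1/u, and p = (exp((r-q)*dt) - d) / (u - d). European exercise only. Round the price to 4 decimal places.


dt = T/N = 0.020825
u = exp(sigma*sqrt(dt)) = 1.045751; d = 1/u = 0.956250
p = (exp((r-q)*dt) - d) / (u - d) = 0.489749
Discount per step: exp(-r*dt) = 0.999917
Stock lattice S(k, i) with i counting down-moves:
  k=0: S(0,0) = 85.2600
  k=1: S(1,0) = 89.1608; S(1,1) = 81.5299
  k=2: S(2,0) = 93.2400; S(2,1) = 85.2600; S(2,2) = 77.9630
  k=3: S(3,0) = 97.5059; S(3,1) = 89.1608; S(3,2) = 81.5299; S(3,3) = 74.5521
  k=4: S(4,0) = 101.9669; S(4,1) = 93.2400; S(4,2) = 85.2600; S(4,3) = 77.9630; S(4,4) = 71.2905
Terminal payoffs V(N, i) = max(K - S_T, 0):
  V(4,0) = 0.000000; V(4,1) = 6.890001; V(4,2) = 14.870000; V(4,3) = 22.167026; V(4,4) = 28.839532
Backward induction: V(k, i) = exp(-r*dt) * [p * V(k+1, i) + (1-p) * V(k+1, i+1)].
  V(3,0) = exp(-r*dt) * [p*0.000000 + (1-p)*6.890001] = 3.515339
  V(3,1) = exp(-r*dt) * [p*6.890001 + (1-p)*14.870000] = 10.960893
  V(3,2) = exp(-r*dt) * [p*14.870000 + (1-p)*22.167026] = 18.591768
  V(3,3) = exp(-r*dt) * [p*22.167026 + (1-p)*28.839532] = 25.569551
  V(2,0) = exp(-r*dt) * [p*3.515339 + (1-p)*10.960893] = 7.313833
  V(2,1) = exp(-r*dt) * [p*10.960893 + (1-p)*18.591768] = 14.853320
  V(2,2) = exp(-r*dt) * [p*18.591768 + (1-p)*25.569551] = 22.150346
  V(1,0) = exp(-r*dt) * [p*7.313833 + (1-p)*14.853320] = 11.159936
  V(1,1) = exp(-r*dt) * [p*14.853320 + (1-p)*22.150346] = 18.575090
  V(0,0) = exp(-r*dt) * [p*11.159936 + (1-p)*18.575090] = 14.942283

Answer: Price = V(0,0) = 14.9423


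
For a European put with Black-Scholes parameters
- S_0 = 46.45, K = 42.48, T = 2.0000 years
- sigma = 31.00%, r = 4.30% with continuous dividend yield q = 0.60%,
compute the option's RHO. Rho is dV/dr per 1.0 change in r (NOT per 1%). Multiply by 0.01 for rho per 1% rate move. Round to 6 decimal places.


Answer: Rho = -34.227736

Derivation:
d1 = 0.5917869906; d2 = 0.1533807863
phi(d1) = 0.3348594276; exp(-qT) = 0.9880717129; exp(-rT) = 0.9175942312
N(-d2) = 0.4390489980
Rho = -K*T*exp(-rT)*N(-d2) = -42.4800 * 2.0000 * 0.9175942312 * 0.4390489980 = -34.227736


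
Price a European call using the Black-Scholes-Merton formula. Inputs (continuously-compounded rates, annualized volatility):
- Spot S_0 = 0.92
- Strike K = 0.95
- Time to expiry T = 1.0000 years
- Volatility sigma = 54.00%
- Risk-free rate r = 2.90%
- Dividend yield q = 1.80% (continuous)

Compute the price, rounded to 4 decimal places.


d1 = (ln(S/K) + (r - q + 0.5*sigma^2) * T) / (sigma * sqrt(T)) = 0.23094757
d2 = d1 - sigma * sqrt(T) = -0.30905243
exp(-rT) = 0.97141646; exp(-qT) = 0.98216103
C = S_0 * exp(-qT) * N(d1) - K * exp(-rT) * N(d2)
N(d1) = 0.59132223; N(d2) = 0.37864082
C = 0.9200 * 0.98216103 * 0.59132223 - 0.9500 * 0.97141646 * 0.37864082 = 0.1849

Answer: Price = 0.1849


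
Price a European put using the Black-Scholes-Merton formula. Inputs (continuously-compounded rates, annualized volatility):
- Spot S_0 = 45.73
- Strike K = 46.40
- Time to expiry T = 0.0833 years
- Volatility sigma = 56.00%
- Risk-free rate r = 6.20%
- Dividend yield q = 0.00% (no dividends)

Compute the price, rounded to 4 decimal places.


Answer: Price = 3.1798

Derivation:
d1 = (ln(S/K) + (r - q + 0.5*sigma^2) * T) / (sigma * sqrt(T)) = 0.02277557
d2 = d1 - sigma * sqrt(T) = -0.13885017
exp(-rT) = 0.99484871; exp(-qT) = 1.00000000
P = K * exp(-rT) * N(-d2) - S_0 * exp(-qT) * N(-d1)
N(-d1) = 0.49091465; N(-d2) = 0.55521573
P = 46.4000 * 0.99484871 * 0.55521573 - 45.7300 * 1.00000000 * 0.49091465 = 3.1798


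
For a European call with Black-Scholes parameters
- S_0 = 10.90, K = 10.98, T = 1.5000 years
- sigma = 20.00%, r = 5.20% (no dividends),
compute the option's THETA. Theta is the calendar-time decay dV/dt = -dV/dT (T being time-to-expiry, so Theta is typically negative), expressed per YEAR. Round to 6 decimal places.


d1 = 0.4110543980; d2 = 0.1661054237
phi(d1) = 0.3666229320; exp(-qT) = 1.0000000000; exp(-rT) = 0.9249644265
Theta = -S*exp(-qT)*phi(d1)*sigma/(2*sqrt(T)) - r*K*exp(-rT)*N(d2) + q*S*exp(-qT)*N(d1)
N(d1) = 0.6594836764; N(d2) = 0.5659630070; sqrt(T) = 1.2247448714
Term 1 = -10.9000 * 1.0000000000 * 0.3666229320 * 0.2000 / (2 * 1.2247448714) = -0.3262875438
Term 2 = -0.0520 * 10.9800 * 0.9249644265 * 0.5659630070 = -0.2988950753
Term 3 = 0 (no dividend yield, q = 0)
Theta = -0.3262875438 + (-0.2988950753) + (0.0000000000) = -0.625183

Answer: Theta = -0.625183


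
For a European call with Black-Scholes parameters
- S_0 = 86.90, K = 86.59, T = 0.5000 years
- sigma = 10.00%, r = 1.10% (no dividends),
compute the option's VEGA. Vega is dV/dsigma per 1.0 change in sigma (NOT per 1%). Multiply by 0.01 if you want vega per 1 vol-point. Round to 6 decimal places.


Answer: Vega = 24.187860

Derivation:
d1 = 0.1636767900; d2 = 0.0929661119
phi(d1) = 0.3936340616; exp(-qT) = 1.0000000000; exp(-rT) = 0.9945150973
Vega = S * exp(-qT) * phi(d1) * sqrt(T) = 86.9000 * 1.0000000000 * 0.3936340616 * 0.7071067812 = 24.187860


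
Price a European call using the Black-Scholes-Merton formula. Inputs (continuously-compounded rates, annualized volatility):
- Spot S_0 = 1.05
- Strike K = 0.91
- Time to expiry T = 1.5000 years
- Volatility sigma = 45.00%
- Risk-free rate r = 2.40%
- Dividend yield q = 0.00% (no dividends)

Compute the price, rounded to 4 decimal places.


Answer: Price = 0.3060

Derivation:
d1 = (ln(S/K) + (r - q + 0.5*sigma^2) * T) / (sigma * sqrt(T)) = 0.60053477
d2 = d1 - sigma * sqrt(T) = 0.04939957
exp(-rT) = 0.96464029; exp(-qT) = 1.00000000
C = S_0 * exp(-qT) * N(d1) - K * exp(-rT) * N(d2)
N(d1) = 0.72592505; N(d2) = 0.51969957
C = 1.0500 * 1.00000000 * 0.72592505 - 0.9100 * 0.96464029 * 0.51969957 = 0.3060


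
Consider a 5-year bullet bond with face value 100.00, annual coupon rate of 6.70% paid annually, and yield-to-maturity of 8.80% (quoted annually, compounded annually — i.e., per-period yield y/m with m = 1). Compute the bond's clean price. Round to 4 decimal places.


Coupon per period c = face * coupon_rate / m = 6.700000
Periods per year m = 1; per-period yield y/m = 0.088000
Number of cashflows N = 5
Cashflows (t years, CF_t, discount factor 1/(1+y/m)^(m*t), PV):
  t = 1.0000: CF_t = 6.700000, DF = 0.919118, PV = 6.158088
  t = 2.0000: CF_t = 6.700000, DF = 0.844777, PV = 5.660008
  t = 3.0000: CF_t = 6.700000, DF = 0.776450, PV = 5.202213
  t = 4.0000: CF_t = 6.700000, DF = 0.713649, PV = 4.781446
  t = 5.0000: CF_t = 106.700000, DF = 0.655927, PV = 69.987413
Price P = sum_t PV_t = 91.789168

Answer: Price = 91.7892


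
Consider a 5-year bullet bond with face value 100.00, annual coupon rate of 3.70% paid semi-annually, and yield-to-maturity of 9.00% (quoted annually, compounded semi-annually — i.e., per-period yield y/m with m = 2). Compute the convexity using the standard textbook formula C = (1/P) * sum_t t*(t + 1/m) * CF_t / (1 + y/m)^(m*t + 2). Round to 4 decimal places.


Coupon per period c = face * coupon_rate / m = 1.850000
Periods per year m = 2; per-period yield y/m = 0.045000
Number of cashflows N = 10
Cashflows (t years, CF_t, discount factor 1/(1+y/m)^(m*t), PV):
  t = 0.5000: CF_t = 1.850000, DF = 0.956938, PV = 1.770335
  t = 1.0000: CF_t = 1.850000, DF = 0.915730, PV = 1.694100
  t = 1.5000: CF_t = 1.850000, DF = 0.876297, PV = 1.621149
  t = 2.0000: CF_t = 1.850000, DF = 0.838561, PV = 1.551338
  t = 2.5000: CF_t = 1.850000, DF = 0.802451, PV = 1.484534
  t = 3.0000: CF_t = 1.850000, DF = 0.767896, PV = 1.420607
  t = 3.5000: CF_t = 1.850000, DF = 0.734828, PV = 1.359433
  t = 4.0000: CF_t = 1.850000, DF = 0.703185, PV = 1.300892
  t = 4.5000: CF_t = 1.850000, DF = 0.672904, PV = 1.244873
  t = 5.0000: CF_t = 101.850000, DF = 0.643928, PV = 65.584034
Price P = sum_t PV_t = 79.031297
Convexity numerator sum_t t*(t + 1/m) * CF_t / (1+y/m)^(m*t + 2):
  t = 0.5000: term = 0.810574
  t = 1.0000: term = 2.327008
  t = 1.5000: term = 4.453603
  t = 2.0000: term = 7.103036
  t = 2.5000: term = 10.195745
  t = 3.0000: term = 13.659371
  t = 3.5000: term = 17.428225
  t = 4.0000: term = 21.442792
  t = 4.5000: term = 25.649273
  t = 5.0000: term = 1651.574778
Convexity = (1/P) * sum = 1754.644403 / 79.031297 = 22.201893

Answer: Convexity = 22.2019


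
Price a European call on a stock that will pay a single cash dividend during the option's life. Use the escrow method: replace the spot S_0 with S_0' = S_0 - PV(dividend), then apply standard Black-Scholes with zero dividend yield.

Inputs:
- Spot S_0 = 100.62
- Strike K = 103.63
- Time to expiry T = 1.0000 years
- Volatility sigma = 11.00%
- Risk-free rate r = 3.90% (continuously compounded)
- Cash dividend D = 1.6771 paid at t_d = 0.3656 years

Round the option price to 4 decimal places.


PV(D) = D * exp(-r * t_d) = 1.6771 * 0.98584277 = 1.65335691
S_0' = S_0 - PV(D) = 100.6200 - 1.65335691 = 98.96664309
d1 = (ln(S_0'/K) + (r + sigma^2/2)*T) / (sigma*sqrt(T)) = -0.00903644
d2 = d1 - sigma*sqrt(T) = -0.11903644
exp(-rT) = 0.96175071
N(d1) = 0.49639503; N(d2) = 0.45262324
C = S_0' * N(d1) - K * exp(-rT) * N(d2) = 98.96664309 * 0.49639503 - 103.6300 * 0.96175071 * 0.45262324 = 4.0153

Answer: Price = 4.0153


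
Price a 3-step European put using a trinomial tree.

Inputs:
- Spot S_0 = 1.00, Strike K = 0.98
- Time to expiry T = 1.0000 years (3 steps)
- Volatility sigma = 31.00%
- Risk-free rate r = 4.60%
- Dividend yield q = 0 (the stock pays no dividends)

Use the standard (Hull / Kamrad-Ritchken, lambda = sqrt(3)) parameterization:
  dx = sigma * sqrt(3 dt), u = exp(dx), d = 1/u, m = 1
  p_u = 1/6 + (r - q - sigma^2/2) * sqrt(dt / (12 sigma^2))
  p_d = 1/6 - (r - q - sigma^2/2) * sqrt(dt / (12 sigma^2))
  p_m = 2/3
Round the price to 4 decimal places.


Answer: Price = V(0,0) = 0.0824

Derivation:
dt = T/N = 0.333333; dx = sigma*sqrt(3*dt) = 0.310000
u = exp(dx) = 1.363425; d = 1/u = 0.733447
p_u = 0.165565, p_m = 0.666667, p_d = 0.167769
Discount per step: exp(-r*dt) = 0.984784
Stock lattice S(k, j) with j the centered position index:
  k=0: S(0,+0) = 1.0000
  k=1: S(1,-1) = 0.7334; S(1,+0) = 1.0000; S(1,+1) = 1.3634
  k=2: S(2,-2) = 0.5379; S(2,-1) = 0.7334; S(2,+0) = 1.0000; S(2,+1) = 1.3634; S(2,+2) = 1.8589
  k=3: S(3,-3) = 0.3946; S(3,-2) = 0.5379; S(3,-1) = 0.7334; S(3,+0) = 1.0000; S(3,+1) = 1.3634; S(3,+2) = 1.8589; S(3,+3) = 2.5345
Terminal payoffs V(N, j) = max(K - S_T, 0):
  V(3,-3) = 0.585446; V(3,-2) = 0.442056; V(3,-1) = 0.246553; V(3,+0) = 0.000000; V(3,+1) = 0.000000; V(3,+2) = 0.000000; V(3,+3) = 0.000000
Backward induction: V(k, j) = exp(-r*dt) * [p_u * V(k+1, j+1) + p_m * V(k+1, j) + p_d * V(k+1, j-1)]
  V(2,-2) = exp(-r*dt) * [p_u*0.246553 + p_m*0.442056 + p_d*0.585446] = 0.427144
  V(2,-1) = exp(-r*dt) * [p_u*0.000000 + p_m*0.246553 + p_d*0.442056] = 0.234902
  V(2,+0) = exp(-r*dt) * [p_u*0.000000 + p_m*0.000000 + p_d*0.246553] = 0.040735
  V(2,+1) = exp(-r*dt) * [p_u*0.000000 + p_m*0.000000 + p_d*0.000000] = 0.000000
  V(2,+2) = exp(-r*dt) * [p_u*0.000000 + p_m*0.000000 + p_d*0.000000] = 0.000000
  V(1,-1) = exp(-r*dt) * [p_u*0.040735 + p_m*0.234902 + p_d*0.427144] = 0.231431
  V(1,+0) = exp(-r*dt) * [p_u*0.000000 + p_m*0.040735 + p_d*0.234902] = 0.065553
  V(1,+1) = exp(-r*dt) * [p_u*0.000000 + p_m*0.000000 + p_d*0.040735] = 0.006730
  V(0,+0) = exp(-r*dt) * [p_u*0.006730 + p_m*0.065553 + p_d*0.231431] = 0.082370


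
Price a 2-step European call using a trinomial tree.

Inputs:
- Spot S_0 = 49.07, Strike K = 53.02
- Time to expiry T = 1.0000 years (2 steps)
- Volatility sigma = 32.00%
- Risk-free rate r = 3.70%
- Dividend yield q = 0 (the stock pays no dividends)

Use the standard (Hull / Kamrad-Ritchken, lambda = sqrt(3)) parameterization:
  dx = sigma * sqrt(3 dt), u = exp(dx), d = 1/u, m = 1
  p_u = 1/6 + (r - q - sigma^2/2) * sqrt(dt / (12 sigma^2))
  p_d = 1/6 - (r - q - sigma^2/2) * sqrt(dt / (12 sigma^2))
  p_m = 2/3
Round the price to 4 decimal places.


Answer: Price = V(0,0) = 5.2712

Derivation:
dt = T/N = 0.500000; dx = sigma*sqrt(3*dt) = 0.391918
u = exp(dx) = 1.479817; d = 1/u = 0.675759
p_u = 0.157609, p_m = 0.666667, p_d = 0.175725
Discount per step: exp(-r*dt) = 0.981670
Stock lattice S(k, j) with j the centered position index:
  k=0: S(0,+0) = 49.0700
  k=1: S(1,-1) = 33.1595; S(1,+0) = 49.0700; S(1,+1) = 72.6146
  k=2: S(2,-2) = 22.4078; S(2,-1) = 33.1595; S(2,+0) = 49.0700; S(2,+1) = 72.6146; S(2,+2) = 107.4563
Terminal payoffs V(N, j) = max(S_T - K, 0):
  V(2,-2) = 0.000000; V(2,-1) = 0.000000; V(2,+0) = 0.000000; V(2,+1) = 19.594615; V(2,+2) = 54.436334
Backward induction: V(k, j) = exp(-r*dt) * [p_u * V(k+1, j+1) + p_m * V(k+1, j) + p_d * V(k+1, j-1)]
  V(1,-1) = exp(-r*dt) * [p_u*0.000000 + p_m*0.000000 + p_d*0.000000] = 0.000000
  V(1,+0) = exp(-r*dt) * [p_u*19.594615 + p_m*0.000000 + p_d*0.000000] = 3.031673
  V(1,+1) = exp(-r*dt) * [p_u*54.436334 + p_m*19.594615 + p_d*0.000000] = 21.246005
  V(0,+0) = exp(-r*dt) * [p_u*21.246005 + p_m*3.031673 + p_d*0.000000] = 5.271244
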